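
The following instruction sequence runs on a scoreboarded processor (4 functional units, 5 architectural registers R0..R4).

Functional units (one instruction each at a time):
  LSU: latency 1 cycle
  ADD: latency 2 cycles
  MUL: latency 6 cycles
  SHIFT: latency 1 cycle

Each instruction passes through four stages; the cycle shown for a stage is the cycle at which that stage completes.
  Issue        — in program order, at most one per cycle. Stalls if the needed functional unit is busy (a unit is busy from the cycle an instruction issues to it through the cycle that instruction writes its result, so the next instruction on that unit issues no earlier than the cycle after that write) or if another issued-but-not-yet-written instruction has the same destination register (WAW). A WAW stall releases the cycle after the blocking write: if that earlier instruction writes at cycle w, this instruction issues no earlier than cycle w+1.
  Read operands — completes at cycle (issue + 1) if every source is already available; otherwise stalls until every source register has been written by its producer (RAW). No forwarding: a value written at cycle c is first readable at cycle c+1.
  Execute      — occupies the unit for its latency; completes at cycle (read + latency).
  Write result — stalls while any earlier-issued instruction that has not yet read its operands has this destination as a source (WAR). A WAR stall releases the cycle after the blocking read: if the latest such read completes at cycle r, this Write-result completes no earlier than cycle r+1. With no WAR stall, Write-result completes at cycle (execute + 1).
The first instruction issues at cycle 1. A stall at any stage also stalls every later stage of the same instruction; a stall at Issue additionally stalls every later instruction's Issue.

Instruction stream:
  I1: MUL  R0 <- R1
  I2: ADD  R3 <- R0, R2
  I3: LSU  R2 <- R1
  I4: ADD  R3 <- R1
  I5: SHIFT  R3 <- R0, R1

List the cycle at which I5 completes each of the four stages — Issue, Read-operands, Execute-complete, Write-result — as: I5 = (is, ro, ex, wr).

I5 = (19, 20, 21, 22)

c1: I1→MUL
c2: I1 RO | I2→ADD
c3: I3→LSU
c4: I3 RO
c5: I3 EX
c8: I1 EX
c9: I1 WR R0
c10: I2 RO
c11: I3 WR R2
c12: I2 EX
c13: I2 WR R3
c14: I4→ADD
c15: I4 RO
c17: I4 EX
c18: I4 WR R3
c19: I5→SHIFT
c20: I5 RO
c21: I5 EX
c22: I5 WR R3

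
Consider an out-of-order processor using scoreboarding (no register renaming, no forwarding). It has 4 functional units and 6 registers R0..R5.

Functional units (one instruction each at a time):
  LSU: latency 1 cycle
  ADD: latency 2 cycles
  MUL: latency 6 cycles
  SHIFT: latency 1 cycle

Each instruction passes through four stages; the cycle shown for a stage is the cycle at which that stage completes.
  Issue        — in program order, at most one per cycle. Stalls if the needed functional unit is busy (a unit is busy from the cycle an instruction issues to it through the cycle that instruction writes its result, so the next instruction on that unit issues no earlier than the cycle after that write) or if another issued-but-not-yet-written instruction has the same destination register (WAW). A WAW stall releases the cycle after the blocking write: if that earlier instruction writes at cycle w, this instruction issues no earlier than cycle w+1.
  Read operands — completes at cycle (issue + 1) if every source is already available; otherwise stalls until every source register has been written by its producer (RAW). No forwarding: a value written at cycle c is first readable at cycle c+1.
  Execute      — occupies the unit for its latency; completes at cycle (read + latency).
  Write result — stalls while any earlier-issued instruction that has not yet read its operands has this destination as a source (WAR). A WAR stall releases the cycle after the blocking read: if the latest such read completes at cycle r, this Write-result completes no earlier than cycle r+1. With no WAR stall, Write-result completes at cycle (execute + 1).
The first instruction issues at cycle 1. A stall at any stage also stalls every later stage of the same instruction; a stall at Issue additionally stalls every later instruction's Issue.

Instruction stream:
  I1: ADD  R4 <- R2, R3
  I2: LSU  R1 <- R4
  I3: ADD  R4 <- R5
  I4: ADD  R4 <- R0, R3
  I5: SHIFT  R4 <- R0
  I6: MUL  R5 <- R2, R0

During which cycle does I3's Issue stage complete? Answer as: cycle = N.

cycle = 6

cycle 1: I1 issues→ADD
cycle 2: I1 reads | I2 issues→LSU
cycle 4: I1 exec-done
cycle 5: I1 writes R4
cycle 6: I2 reads | I3 issues→ADD
cycle 7: I2 exec-done | I3 reads
cycle 8: I2 writes R1
cycle 9: I3 exec-done
cycle 10: I3 writes R4
cycle 11: I4 issues→ADD
cycle 12: I4 reads
cycle 14: I4 exec-done
cycle 15: I4 writes R4
cycle 16: I5 issues→SHIFT
cycle 17: I5 reads | I6 issues→MUL
cycle 18: I5 exec-done | I6 reads
cycle 19: I5 writes R4
cycle 24: I6 exec-done
cycle 25: I6 writes R5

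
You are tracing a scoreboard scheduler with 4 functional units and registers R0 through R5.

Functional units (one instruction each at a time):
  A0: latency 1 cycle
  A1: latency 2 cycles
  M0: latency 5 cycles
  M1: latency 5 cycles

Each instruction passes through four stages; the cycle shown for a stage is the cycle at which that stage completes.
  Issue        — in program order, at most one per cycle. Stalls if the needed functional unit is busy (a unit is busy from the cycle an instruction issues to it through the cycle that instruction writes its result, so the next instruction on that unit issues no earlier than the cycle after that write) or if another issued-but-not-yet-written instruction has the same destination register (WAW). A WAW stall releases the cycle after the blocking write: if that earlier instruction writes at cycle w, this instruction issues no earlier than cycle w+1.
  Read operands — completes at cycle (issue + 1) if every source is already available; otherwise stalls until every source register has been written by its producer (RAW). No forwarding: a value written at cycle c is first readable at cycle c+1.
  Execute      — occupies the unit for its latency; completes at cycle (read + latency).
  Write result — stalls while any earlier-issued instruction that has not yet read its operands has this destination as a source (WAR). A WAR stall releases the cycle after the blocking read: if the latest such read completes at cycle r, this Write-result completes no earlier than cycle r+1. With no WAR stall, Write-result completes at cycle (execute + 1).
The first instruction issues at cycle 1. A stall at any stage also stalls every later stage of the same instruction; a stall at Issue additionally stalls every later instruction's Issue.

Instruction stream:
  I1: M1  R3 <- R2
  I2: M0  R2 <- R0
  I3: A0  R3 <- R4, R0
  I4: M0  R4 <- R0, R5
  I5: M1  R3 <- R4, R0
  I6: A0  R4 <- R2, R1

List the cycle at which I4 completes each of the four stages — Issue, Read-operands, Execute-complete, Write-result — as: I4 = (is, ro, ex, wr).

cycle 1: issue I1 (M1)
cycle 2: I1 read-ops; issue I2 (M0)
cycle 3: I2 read-ops
cycle 7: I1 finished on M1
cycle 8: I1→R3; I2 finished on M0
cycle 9: I2→R2; issue I3 (A0)
cycle 10: I3 read-ops; issue I4 (M0)
cycle 11: I3 finished on A0; I4 read-ops
cycle 12: I3→R3
cycle 13: issue I5 (M1)
cycle 16: I4 finished on M0
cycle 17: I4→R4
cycle 18: I5 read-ops; issue I6 (A0)
cycle 19: I6 read-ops
cycle 20: I6 finished on A0
cycle 21: I6→R4
cycle 23: I5 finished on M1
cycle 24: I5→R3

I4 = (10, 11, 16, 17)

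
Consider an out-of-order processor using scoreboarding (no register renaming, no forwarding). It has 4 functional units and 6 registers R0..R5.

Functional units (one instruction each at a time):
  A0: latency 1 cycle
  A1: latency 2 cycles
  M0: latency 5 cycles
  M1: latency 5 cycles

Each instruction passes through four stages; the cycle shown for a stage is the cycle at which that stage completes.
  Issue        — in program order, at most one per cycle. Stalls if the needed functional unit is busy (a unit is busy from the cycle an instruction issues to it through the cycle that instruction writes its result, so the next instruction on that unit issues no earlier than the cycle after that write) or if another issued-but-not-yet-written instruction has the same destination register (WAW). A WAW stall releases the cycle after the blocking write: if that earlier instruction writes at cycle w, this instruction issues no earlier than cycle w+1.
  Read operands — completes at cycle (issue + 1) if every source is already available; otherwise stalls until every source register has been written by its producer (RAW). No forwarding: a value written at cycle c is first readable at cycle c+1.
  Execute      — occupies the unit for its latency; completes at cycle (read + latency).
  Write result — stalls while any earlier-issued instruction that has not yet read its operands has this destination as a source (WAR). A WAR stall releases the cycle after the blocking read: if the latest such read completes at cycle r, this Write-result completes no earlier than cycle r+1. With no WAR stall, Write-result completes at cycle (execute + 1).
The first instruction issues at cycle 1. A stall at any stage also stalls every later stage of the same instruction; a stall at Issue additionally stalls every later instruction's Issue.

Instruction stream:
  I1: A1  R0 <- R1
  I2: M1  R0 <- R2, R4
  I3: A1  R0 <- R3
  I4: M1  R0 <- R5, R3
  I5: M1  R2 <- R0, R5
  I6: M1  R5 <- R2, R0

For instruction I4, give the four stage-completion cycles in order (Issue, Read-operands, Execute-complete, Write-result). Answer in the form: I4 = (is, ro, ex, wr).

I4 = (19, 20, 25, 26)

cycle 1: issue I1 (A1)
cycle 2: I1 read-ops
cycle 4: I1 finished on A1
cycle 5: I1→R0
cycle 6: issue I2 (M1)
cycle 7: I2 read-ops
cycle 12: I2 finished on M1
cycle 13: I2→R0
cycle 14: issue I3 (A1)
cycle 15: I3 read-ops
cycle 17: I3 finished on A1
cycle 18: I3→R0
cycle 19: issue I4 (M1)
cycle 20: I4 read-ops
cycle 25: I4 finished on M1
cycle 26: I4→R0
cycle 27: issue I5 (M1)
cycle 28: I5 read-ops
cycle 33: I5 finished on M1
cycle 34: I5→R2
cycle 35: issue I6 (M1)
cycle 36: I6 read-ops
cycle 41: I6 finished on M1
cycle 42: I6→R5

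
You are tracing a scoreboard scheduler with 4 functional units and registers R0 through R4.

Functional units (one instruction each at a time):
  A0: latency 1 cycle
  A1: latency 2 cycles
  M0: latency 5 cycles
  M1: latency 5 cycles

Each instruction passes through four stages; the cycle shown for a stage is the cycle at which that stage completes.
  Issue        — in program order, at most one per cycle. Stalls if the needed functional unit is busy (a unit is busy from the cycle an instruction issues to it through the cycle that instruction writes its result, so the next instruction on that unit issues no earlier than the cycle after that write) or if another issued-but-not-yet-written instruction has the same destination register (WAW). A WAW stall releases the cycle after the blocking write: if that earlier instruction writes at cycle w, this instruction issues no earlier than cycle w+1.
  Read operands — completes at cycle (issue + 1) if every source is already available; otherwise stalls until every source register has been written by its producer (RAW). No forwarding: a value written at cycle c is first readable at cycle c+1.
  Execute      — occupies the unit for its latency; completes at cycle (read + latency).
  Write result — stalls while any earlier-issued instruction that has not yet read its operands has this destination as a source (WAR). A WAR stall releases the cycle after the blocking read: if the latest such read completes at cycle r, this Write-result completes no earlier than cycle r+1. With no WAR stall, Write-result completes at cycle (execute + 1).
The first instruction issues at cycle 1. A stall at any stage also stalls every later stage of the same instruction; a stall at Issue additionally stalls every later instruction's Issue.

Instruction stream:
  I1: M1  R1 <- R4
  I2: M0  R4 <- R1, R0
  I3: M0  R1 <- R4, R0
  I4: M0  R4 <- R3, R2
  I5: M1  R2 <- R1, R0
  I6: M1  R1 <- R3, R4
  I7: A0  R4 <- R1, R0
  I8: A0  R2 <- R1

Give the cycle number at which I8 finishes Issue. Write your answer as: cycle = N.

I1 -> (1, 2, 7, 8)
I2 -> (2, 9, 14, 15)  // RAW R1: wait I1 write@8
I3 -> (16, 17, 22, 23)  // struct: M0 busy until I2 writes@15
I4 -> (24, 25, 30, 31)  // struct: M0 busy until I3 writes@23
I5 -> (25, 26, 31, 32)
I6 -> (33, 34, 39, 40)  // struct: M1 busy until I5 writes@32
I7 -> (34, 41, 42, 43)  // RAW R1: wait I6 write@40
I8 -> (44, 45, 46, 47)  // struct: A0 busy until I7 writes@43

cycle = 44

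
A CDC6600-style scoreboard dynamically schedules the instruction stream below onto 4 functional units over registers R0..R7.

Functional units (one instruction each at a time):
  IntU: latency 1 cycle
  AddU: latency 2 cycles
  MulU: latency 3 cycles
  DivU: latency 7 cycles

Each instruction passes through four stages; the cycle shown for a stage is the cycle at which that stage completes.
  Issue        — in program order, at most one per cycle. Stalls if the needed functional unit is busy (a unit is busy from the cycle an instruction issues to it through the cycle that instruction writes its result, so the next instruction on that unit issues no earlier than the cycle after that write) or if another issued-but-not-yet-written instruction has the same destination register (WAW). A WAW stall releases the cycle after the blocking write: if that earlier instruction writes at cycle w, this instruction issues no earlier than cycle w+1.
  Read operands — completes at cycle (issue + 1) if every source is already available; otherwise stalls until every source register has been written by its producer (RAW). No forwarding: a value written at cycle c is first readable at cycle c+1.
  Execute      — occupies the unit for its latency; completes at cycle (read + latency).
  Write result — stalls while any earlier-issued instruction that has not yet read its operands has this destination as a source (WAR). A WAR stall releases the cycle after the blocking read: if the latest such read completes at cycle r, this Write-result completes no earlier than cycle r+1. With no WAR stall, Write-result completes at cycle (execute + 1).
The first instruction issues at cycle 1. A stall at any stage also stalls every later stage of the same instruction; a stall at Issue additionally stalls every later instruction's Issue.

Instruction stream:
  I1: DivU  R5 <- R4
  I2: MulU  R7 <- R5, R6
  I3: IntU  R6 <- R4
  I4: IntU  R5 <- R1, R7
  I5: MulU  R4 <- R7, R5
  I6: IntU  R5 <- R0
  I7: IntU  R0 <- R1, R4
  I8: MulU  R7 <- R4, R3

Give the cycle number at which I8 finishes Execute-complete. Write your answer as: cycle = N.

cycle = 28

I1: IS=1 RO=2 EX=9 WR=10
I2: IS=2 RO=11 EX=14 WR=15  [RAW R5: wait I1 write@10]
I3: IS=3 RO=4 EX=5 WR=12  [WAR R6: wait I2 read@11]
I4: IS=13 RO=16 EX=17 WR=18  [struct: IntU busy until I3 writes@12; RAW R7: wait I2 write@15]
I5: IS=16 RO=19 EX=22 WR=23  [struct: MulU busy until I2 writes@15; RAW R5: wait I4 write@18]
I6: IS=19 RO=20 EX=21 WR=22  [struct: IntU busy until I4 writes@18]
I7: IS=23 RO=24 EX=25 WR=26  [struct: IntU busy until I6 writes@22]
I8: IS=24 RO=25 EX=28 WR=29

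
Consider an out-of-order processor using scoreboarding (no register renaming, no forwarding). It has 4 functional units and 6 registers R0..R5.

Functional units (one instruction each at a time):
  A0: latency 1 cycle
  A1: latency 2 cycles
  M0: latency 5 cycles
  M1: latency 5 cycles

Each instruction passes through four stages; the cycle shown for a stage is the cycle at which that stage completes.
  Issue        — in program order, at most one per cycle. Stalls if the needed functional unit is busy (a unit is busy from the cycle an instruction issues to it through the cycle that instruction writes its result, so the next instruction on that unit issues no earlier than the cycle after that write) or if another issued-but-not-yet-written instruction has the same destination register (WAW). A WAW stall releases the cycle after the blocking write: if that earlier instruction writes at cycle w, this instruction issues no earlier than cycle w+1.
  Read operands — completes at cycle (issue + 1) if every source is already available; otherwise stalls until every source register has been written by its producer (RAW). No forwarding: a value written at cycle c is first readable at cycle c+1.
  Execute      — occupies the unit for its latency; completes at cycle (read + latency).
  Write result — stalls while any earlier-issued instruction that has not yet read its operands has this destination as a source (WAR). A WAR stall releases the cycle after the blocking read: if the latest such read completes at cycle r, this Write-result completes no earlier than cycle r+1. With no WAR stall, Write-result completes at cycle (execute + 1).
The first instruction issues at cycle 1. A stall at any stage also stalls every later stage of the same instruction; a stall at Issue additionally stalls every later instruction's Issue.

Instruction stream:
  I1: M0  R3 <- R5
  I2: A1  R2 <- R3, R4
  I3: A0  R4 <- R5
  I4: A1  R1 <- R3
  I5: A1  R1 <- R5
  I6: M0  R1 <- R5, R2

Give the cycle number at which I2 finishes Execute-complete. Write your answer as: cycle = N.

cycle = 11

[1] I1 issues→M0
[2] I1 reads; I2 issues→A1
[3] I3 issues→A0
[4] I3 reads
[5] I3 exec-done
[7] I1 exec-done
[8] I1 writes R3
[9] I2 reads
[10] I3 writes R4
[11] I2 exec-done
[12] I2 writes R2
[13] I4 issues→A1
[14] I4 reads
[16] I4 exec-done
[17] I4 writes R1
[18] I5 issues→A1
[19] I5 reads
[21] I5 exec-done
[22] I5 writes R1
[23] I6 issues→M0
[24] I6 reads
[29] I6 exec-done
[30] I6 writes R1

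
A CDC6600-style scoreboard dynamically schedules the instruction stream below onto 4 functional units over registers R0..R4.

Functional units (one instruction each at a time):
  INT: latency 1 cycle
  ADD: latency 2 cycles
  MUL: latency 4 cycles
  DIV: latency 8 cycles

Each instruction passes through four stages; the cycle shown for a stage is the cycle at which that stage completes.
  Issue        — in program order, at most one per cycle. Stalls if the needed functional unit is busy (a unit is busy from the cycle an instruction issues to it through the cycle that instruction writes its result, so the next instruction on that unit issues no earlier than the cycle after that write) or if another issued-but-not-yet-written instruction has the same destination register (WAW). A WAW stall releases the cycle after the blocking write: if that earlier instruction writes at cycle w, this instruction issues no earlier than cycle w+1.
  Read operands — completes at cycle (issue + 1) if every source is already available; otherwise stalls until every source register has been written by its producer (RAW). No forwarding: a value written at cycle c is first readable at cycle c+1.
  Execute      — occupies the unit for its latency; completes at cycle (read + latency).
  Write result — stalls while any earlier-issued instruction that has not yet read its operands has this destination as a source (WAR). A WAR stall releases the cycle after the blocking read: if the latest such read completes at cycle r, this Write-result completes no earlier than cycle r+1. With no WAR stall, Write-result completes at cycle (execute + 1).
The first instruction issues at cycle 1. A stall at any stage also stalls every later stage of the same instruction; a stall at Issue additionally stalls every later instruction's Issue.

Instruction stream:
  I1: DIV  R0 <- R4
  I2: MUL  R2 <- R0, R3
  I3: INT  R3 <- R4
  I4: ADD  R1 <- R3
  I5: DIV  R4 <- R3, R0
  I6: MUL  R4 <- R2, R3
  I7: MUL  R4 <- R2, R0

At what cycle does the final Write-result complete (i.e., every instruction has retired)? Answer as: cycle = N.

cycle = 37

cycle 1: issue I1 (DIV)
cycle 2: I1 read-ops · issue I2 (MUL)
cycle 3: issue I3 (INT)
cycle 4: I3 read-ops · issue I4 (ADD)
cycle 5: I3 finished on INT
cycle 10: I1 finished on DIV
cycle 11: I1→R0
cycle 12: I2 read-ops · issue I5 (DIV)
cycle 13: I3→R3
cycle 14: I4 read-ops · I5 read-ops
cycle 16: I2 finished on MUL · I4 finished on ADD
cycle 17: I2→R2 · I4→R1
cycle 22: I5 finished on DIV
cycle 23: I5→R4
cycle 24: issue I6 (MUL)
cycle 25: I6 read-ops
cycle 29: I6 finished on MUL
cycle 30: I6→R4
cycle 31: issue I7 (MUL)
cycle 32: I7 read-ops
cycle 36: I7 finished on MUL
cycle 37: I7→R4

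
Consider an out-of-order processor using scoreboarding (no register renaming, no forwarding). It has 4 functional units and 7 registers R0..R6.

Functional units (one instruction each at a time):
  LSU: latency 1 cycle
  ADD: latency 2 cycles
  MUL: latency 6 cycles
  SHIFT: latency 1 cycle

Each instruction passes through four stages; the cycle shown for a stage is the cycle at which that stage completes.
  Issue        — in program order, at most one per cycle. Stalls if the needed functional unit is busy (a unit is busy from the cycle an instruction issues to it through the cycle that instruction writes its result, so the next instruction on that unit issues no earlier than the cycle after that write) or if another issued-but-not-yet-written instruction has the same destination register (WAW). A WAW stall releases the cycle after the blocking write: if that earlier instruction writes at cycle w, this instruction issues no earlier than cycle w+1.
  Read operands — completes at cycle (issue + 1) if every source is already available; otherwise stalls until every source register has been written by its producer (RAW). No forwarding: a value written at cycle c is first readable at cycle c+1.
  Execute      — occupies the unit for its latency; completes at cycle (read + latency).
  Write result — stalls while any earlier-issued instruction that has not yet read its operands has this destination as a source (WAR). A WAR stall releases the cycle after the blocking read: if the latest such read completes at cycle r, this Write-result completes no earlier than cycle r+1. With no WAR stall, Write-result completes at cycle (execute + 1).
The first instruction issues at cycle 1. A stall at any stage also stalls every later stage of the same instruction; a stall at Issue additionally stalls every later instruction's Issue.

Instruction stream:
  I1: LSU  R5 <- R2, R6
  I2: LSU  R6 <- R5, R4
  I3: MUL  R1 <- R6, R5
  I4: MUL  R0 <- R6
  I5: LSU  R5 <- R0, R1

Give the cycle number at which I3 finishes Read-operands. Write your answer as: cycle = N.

cycle = 9

cycle 1: I1→LSU
cycle 2: I1 RO
cycle 3: I1 EX
cycle 4: I1 WR R5
cycle 5: I2→LSU
cycle 6: I2 RO | I3→MUL
cycle 7: I2 EX
cycle 8: I2 WR R6
cycle 9: I3 RO
cycle 15: I3 EX
cycle 16: I3 WR R1
cycle 17: I4→MUL
cycle 18: I4 RO | I5→LSU
cycle 24: I4 EX
cycle 25: I4 WR R0
cycle 26: I5 RO
cycle 27: I5 EX
cycle 28: I5 WR R5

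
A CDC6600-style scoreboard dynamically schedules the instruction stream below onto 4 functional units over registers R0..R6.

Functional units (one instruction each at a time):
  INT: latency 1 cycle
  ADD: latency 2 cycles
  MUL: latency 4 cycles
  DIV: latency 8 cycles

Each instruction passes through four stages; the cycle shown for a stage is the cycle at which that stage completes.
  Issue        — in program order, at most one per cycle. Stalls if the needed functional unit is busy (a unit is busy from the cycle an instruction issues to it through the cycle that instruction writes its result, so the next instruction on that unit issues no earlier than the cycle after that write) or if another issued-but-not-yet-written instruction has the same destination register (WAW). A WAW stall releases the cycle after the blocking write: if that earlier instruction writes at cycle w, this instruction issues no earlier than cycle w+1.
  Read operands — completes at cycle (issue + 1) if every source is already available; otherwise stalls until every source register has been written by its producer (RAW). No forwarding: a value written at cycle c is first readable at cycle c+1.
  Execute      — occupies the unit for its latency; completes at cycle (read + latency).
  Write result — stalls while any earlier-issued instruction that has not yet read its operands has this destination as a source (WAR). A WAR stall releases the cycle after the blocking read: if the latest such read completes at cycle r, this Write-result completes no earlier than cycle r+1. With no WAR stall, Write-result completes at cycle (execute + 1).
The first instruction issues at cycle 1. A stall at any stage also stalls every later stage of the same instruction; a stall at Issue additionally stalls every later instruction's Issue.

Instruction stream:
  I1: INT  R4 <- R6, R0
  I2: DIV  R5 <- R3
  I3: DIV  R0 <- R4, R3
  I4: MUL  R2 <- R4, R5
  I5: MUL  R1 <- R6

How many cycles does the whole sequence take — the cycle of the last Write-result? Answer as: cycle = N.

I1  is:1  ro:2  ex:3  wr:4
I2  is:2  ro:3  ex:11  wr:12
I3  is:13  ro:14  ex:22  wr:23  — struct: DIV busy until I2 writes@12
I4  is:14  ro:15  ex:19  wr:20
I5  is:21  ro:22  ex:26  wr:27  — struct: MUL busy until I4 writes@20

cycle = 27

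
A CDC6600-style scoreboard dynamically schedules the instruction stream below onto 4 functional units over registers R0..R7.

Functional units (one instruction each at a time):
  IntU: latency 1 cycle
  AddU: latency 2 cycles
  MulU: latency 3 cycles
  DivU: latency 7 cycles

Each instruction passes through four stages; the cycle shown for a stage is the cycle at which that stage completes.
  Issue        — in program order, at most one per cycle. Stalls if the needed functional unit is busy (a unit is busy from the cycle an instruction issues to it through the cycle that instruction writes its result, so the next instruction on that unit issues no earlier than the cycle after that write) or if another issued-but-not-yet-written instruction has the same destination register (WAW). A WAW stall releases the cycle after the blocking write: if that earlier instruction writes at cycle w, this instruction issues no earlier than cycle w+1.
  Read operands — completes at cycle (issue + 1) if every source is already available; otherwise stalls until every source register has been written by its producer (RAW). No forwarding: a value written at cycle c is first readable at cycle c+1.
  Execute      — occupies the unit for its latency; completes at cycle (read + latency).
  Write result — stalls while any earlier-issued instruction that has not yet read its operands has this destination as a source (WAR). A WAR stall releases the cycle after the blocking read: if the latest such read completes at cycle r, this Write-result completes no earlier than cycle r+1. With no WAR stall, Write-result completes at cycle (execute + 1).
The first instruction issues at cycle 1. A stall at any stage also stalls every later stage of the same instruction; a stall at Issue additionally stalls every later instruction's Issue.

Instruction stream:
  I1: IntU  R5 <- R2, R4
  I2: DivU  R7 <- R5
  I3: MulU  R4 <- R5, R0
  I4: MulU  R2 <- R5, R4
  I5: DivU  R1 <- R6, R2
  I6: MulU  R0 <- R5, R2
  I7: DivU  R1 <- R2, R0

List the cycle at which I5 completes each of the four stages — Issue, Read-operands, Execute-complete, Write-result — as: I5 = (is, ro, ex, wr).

cycle 1: I1→IntU
cycle 2: I1 RO | I2→DivU
cycle 3: I1 EX | I3→MulU
cycle 4: I1 WR R5
cycle 5: I2 RO | I3 RO
cycle 8: I3 EX
cycle 9: I3 WR R4
cycle 10: I4→MulU
cycle 11: I4 RO
cycle 12: I2 EX
cycle 13: I2 WR R7
cycle 14: I4 EX | I5→DivU
cycle 15: I4 WR R2
cycle 16: I5 RO | I6→MulU
cycle 17: I6 RO
cycle 20: I6 EX
cycle 21: I6 WR R0
cycle 23: I5 EX
cycle 24: I5 WR R1
cycle 25: I7→DivU
cycle 26: I7 RO
cycle 33: I7 EX
cycle 34: I7 WR R1

I5 = (14, 16, 23, 24)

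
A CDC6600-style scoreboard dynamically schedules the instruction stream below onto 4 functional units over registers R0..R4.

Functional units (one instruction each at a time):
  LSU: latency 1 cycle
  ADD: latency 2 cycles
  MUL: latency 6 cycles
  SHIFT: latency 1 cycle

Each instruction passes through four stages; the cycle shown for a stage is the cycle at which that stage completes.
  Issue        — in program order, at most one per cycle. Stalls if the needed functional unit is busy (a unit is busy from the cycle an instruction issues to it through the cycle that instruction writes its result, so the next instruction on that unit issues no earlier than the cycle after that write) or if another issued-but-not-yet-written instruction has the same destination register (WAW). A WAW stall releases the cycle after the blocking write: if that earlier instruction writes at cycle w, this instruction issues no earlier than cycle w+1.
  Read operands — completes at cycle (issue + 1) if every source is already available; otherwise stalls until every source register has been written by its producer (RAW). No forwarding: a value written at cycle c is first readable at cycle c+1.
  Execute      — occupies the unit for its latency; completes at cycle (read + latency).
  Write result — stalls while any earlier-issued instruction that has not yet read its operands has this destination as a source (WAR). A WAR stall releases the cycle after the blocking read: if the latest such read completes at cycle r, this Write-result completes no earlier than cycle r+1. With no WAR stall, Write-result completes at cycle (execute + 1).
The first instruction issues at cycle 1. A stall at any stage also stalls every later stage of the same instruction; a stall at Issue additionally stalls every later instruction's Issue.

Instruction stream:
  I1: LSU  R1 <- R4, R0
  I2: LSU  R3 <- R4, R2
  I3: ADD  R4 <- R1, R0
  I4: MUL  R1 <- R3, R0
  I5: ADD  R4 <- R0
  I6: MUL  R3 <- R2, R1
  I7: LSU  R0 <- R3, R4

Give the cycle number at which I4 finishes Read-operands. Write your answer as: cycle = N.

cycle = 9

cycle 1: issue I1 (LSU)
cycle 2: I1 read-ops
cycle 3: I1 finished on LSU
cycle 4: I1→R1
cycle 5: issue I2 (LSU)
cycle 6: I2 read-ops, issue I3 (ADD)
cycle 7: I2 finished on LSU, I3 read-ops, issue I4 (MUL)
cycle 8: I2→R3
cycle 9: I3 finished on ADD, I4 read-ops
cycle 10: I3→R4
cycle 11: issue I5 (ADD)
cycle 12: I5 read-ops
cycle 14: I5 finished on ADD
cycle 15: I4 finished on MUL, I5→R4
cycle 16: I4→R1
cycle 17: issue I6 (MUL)
cycle 18: I6 read-ops, issue I7 (LSU)
cycle 24: I6 finished on MUL
cycle 25: I6→R3
cycle 26: I7 read-ops
cycle 27: I7 finished on LSU
cycle 28: I7→R0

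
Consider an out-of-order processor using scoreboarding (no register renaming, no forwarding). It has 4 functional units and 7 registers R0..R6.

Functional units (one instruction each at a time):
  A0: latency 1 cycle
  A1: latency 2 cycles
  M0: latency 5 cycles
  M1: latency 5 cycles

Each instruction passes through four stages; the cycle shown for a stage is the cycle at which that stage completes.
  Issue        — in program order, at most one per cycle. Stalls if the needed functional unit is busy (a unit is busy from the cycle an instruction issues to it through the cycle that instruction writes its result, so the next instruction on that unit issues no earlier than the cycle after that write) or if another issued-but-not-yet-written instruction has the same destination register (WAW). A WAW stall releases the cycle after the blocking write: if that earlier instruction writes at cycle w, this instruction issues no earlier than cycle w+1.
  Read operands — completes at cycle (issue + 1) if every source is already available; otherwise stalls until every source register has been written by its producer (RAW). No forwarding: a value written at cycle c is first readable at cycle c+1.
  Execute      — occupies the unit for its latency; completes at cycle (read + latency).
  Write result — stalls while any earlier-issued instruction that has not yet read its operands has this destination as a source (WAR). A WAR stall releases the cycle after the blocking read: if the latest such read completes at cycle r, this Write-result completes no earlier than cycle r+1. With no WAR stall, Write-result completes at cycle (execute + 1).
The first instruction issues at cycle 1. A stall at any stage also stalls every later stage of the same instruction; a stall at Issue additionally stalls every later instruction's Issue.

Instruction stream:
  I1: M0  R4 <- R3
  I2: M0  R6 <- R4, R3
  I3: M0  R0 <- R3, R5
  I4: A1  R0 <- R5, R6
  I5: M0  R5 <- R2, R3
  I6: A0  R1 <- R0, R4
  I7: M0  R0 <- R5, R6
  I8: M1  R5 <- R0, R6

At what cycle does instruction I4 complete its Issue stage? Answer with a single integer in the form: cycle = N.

cycle = 25

t=1  I1 issues→M0
t=2  I1 reads
t=7  I1 exec-done
t=8  I1 writes R4
t=9  I2 issues→M0
t=10  I2 reads
t=15  I2 exec-done
t=16  I2 writes R6
t=17  I3 issues→M0
t=18  I3 reads
t=23  I3 exec-done
t=24  I3 writes R0
t=25  I4 issues→A1
t=26  I4 reads, I5 issues→M0
t=27  I5 reads, I6 issues→A0
t=28  I4 exec-done
t=29  I4 writes R0
t=30  I6 reads
t=31  I6 exec-done
t=32  I5 exec-done, I6 writes R1
t=33  I5 writes R5
t=34  I7 issues→M0
t=35  I7 reads, I8 issues→M1
t=40  I7 exec-done
t=41  I7 writes R0
t=42  I8 reads
t=47  I8 exec-done
t=48  I8 writes R5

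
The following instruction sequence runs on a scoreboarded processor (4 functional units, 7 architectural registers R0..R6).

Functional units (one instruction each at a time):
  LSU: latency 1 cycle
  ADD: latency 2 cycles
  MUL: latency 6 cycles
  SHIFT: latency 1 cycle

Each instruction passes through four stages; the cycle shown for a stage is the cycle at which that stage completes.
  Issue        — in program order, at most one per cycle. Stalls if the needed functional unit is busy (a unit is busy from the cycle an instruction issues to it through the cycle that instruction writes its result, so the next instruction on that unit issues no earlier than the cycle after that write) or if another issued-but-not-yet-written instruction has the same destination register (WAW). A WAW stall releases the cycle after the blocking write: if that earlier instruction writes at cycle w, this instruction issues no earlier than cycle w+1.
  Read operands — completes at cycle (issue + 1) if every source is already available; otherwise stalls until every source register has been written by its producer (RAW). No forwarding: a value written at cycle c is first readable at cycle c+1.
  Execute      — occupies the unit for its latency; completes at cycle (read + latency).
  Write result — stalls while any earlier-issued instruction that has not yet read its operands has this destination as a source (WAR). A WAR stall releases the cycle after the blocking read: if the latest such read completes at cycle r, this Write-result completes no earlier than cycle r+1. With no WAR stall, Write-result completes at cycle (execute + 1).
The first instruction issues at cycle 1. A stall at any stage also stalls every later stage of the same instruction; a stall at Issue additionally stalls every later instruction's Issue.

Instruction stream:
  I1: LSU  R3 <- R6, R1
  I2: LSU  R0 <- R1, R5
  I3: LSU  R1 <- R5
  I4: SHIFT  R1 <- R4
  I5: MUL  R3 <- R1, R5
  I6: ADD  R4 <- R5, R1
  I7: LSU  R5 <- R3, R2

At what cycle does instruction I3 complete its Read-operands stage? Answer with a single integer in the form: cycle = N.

cycle = 10

t=1  I1 dispatched to LSU
t=2  I1 operands ready
t=3  I1 complete
t=4  R3←I1
t=5  I2 dispatched to LSU
t=6  I2 operands ready
t=7  I2 complete
t=8  R0←I2
t=9  I3 dispatched to LSU
t=10  I3 operands ready
t=11  I3 complete
t=12  R1←I3
t=13  I4 dispatched to SHIFT
t=14  I4 operands ready; I5 dispatched to MUL
t=15  I4 complete; I6 dispatched to ADD
t=16  R1←I4; I7 dispatched to LSU
t=17  I5 operands ready; I6 operands ready
t=19  I6 complete
t=20  R4←I6
t=23  I5 complete
t=24  R3←I5
t=25  I7 operands ready
t=26  I7 complete
t=27  R5←I7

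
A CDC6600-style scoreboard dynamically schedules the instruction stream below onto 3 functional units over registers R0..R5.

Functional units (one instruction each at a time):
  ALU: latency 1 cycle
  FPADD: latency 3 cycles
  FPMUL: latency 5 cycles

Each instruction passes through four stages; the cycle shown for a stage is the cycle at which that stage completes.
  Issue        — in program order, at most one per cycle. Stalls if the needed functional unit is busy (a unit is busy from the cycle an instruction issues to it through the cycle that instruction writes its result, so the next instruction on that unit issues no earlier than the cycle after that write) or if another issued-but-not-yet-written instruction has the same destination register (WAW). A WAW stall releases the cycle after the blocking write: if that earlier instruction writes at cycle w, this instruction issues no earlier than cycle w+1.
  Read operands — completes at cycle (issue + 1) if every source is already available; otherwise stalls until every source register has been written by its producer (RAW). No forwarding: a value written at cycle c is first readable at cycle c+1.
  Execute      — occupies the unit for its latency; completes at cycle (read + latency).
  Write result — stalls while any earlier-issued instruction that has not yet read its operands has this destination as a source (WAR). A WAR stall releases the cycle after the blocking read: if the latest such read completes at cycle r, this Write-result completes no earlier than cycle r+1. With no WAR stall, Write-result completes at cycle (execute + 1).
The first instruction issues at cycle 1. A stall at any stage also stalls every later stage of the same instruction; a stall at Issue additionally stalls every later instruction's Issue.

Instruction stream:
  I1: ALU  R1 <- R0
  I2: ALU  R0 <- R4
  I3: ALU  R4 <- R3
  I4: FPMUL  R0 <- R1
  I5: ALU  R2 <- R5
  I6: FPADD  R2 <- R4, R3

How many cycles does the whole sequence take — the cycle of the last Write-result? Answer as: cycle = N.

cycle = 22

[I1] 1/2/3/4
[I2] 5/6/7/8  (struct: ALU busy until I1 writes@4)
[I3] 9/10/11/12  (struct: ALU busy until I2 writes@8)
[I4] 10/11/16/17
[I5] 13/14/15/16  (struct: ALU busy until I3 writes@12)
[I6] 17/18/21/22  (WAW R2: wait I5 write@16)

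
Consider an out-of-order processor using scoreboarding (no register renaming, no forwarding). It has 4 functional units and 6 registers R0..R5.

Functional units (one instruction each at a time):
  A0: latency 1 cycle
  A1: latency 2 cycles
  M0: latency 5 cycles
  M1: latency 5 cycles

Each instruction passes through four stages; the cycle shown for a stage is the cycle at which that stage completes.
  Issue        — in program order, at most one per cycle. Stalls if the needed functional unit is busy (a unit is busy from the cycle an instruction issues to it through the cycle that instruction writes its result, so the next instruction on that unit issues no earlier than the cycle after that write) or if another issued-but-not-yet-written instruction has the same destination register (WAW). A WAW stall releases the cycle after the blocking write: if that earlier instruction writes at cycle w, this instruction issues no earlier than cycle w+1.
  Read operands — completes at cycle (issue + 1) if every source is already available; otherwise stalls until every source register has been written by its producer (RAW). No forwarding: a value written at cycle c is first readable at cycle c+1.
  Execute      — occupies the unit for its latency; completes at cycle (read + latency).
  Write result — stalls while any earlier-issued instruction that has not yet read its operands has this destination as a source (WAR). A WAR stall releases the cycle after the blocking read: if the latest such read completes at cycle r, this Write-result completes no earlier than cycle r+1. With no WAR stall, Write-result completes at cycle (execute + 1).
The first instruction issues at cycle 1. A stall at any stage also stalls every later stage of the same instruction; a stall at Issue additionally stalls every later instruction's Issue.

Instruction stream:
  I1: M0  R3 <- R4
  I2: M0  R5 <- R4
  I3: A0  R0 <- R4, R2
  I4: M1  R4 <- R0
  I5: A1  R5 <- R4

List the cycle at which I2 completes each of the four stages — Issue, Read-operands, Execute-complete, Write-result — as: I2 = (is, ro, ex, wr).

[1] I1 dispatched to M0
[2] I1 operands ready
[7] I1 complete
[8] R3←I1
[9] I2 dispatched to M0
[10] I2 operands ready | I3 dispatched to A0
[11] I3 operands ready | I4 dispatched to M1
[12] I3 complete
[13] R0←I3
[14] I4 operands ready
[15] I2 complete
[16] R5←I2
[17] I5 dispatched to A1
[19] I4 complete
[20] R4←I4
[21] I5 operands ready
[23] I5 complete
[24] R5←I5

I2 = (9, 10, 15, 16)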